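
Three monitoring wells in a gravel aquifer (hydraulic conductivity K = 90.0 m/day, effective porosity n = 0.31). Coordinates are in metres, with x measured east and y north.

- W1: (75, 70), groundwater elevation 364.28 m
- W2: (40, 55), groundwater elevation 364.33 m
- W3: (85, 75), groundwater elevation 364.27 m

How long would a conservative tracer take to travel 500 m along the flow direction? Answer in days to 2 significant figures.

240 days

Three-point gradient (reference W1): Δ to W2 = (-35, -15, +0.05), Δ to W3 = (10, 5, -0.01).
∂h/∂x = -0.004000, ∂h/∂y = +0.006000 (det = -25).
|∇h| = √(-0.004000² + 0.006000²) = 0.007211
Seepage velocity v = K·i/n = 90.0 × 0.007211 / 0.31 = 2.094 m/day.
t = 500 / 2.094 = 238.8 days.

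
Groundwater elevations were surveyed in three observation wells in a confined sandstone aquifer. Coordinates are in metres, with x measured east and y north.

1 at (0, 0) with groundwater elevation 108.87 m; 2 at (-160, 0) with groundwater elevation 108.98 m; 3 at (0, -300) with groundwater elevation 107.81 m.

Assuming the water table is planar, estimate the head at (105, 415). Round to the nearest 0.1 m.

110.3 m

∂h/∂x = (108.98 − 108.87) / (-160 − 0) = -0.0006875
∂h/∂y = (107.81 − 108.87) / (-300 − 0) = +0.003533
h(105, 415) = 108.87 + (-0.0006875)·(105) + (+0.003533)·(415) = 108.87 -0.072 +1.466 = 110.264 m.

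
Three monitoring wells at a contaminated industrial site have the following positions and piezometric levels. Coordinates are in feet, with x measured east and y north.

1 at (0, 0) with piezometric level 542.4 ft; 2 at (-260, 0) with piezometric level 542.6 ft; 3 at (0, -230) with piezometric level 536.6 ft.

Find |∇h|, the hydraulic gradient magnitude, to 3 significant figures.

∂h/∂x = (542.6 − 542.4) / (-260 − 0) = -0.0007692
∂h/∂y = (536.6 − 542.4) / (-230 − 0) = +0.02522
|∇h| = √(-0.0007692² + 0.02522²) = 0.02523

0.0252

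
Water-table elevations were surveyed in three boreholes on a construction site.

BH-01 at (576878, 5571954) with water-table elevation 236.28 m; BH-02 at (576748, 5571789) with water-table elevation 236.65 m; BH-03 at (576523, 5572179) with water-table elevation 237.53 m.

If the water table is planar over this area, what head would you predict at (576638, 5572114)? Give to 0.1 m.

With h = a·x + b·y + c and BH-01 as origin, the differences give:
  (-130)·a + (-165)·b = +0.37
  (-355)·a + 225·b = +1.25
Eliminate b (×225 and ×(-165), subtract): -87825·a = 289.500 → a = ∂h/∂x = -0.003296
Back-substitute: b = ∂h/∂y = +0.0003547.
h(576638, 5572114) = 236.28 + (-0.003296)·(-240) + (+0.0003547)·(160) = 236.28 +0.791 +0.057 = 237.128 m.

237.1 m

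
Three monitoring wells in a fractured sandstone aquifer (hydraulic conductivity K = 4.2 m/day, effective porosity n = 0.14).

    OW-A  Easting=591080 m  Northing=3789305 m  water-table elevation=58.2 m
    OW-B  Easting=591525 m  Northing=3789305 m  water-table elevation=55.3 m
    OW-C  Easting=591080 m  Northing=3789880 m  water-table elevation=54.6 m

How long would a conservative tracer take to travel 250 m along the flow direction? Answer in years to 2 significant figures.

∂h/∂x = (55.3 − 58.2) / (591525 − 591080) = -0.006517
∂h/∂y = (54.6 − 58.2) / (3789880 − 3789305) = -0.006261
|∇h| = √(-0.006517² + -0.006261²) = 0.009037
Seepage velocity v = K·i/n = 4.2 × 0.009037 / 0.14 = 0.2711 m/day.
t = 250 / 0.2711 = 922.2 days = 2.52 years.

2.5 years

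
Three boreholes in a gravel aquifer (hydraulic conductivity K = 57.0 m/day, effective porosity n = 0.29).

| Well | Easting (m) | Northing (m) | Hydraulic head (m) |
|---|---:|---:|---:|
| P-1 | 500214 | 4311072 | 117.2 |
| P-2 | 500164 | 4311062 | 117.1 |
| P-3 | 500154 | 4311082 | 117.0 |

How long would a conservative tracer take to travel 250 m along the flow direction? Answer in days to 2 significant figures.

With h = a·x + b·y + c and P-1 as origin, the differences give:
  (-50)·a + (-10)·b = -0.1
  (-60)·a + 10·b = -0.2
Eliminate b (×10 and ×(-10), subtract): -1100·a = -3.00 → a = ∂h/∂x = +0.002727
Back-substitute: b = ∂h/∂y = -0.003636.
|∇h| = √(0.002727² + -0.003636²) = 0.004545
Seepage velocity v = K·i/n = 57.0 × 0.004545 / 0.29 = 0.8933 m/day.
t = 250 / 0.8933 = 279.9 days.

280 days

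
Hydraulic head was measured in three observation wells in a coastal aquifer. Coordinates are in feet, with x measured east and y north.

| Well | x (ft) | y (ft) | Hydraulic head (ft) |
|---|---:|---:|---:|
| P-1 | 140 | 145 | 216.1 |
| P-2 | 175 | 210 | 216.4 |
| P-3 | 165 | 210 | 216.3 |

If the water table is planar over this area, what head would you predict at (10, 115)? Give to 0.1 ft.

Taking P-1 as reference: P-2−P-1 = (35, 65, +0.3); P-3−P-1 = (25, 65, +0.2).
Solve a·Δx + b·Δy = Δh: det = 35·65 − 25·65 = 650.
∂h/∂x = [(+0.3)·65 − (+0.2)·65] / 650 = +0.010000
∂h/∂y = [35·(+0.2) − 25·(+0.3)] / 650 = -0.0007692
h(10, 115) = 216.1 + (+0.010000)·(-130) + (-0.0007692)·(-30) = 216.1 -1.300 +0.023 = 214.823 ft.

214.8 ft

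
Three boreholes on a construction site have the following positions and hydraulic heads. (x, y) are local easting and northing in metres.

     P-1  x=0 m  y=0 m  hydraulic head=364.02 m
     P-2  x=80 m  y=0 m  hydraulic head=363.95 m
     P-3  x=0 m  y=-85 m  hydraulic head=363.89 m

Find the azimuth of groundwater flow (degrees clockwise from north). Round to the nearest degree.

∂h/∂x = (363.95 − 364.02) / (80 − 0) = -0.0008750
∂h/∂y = (363.89 − 364.02) / (-85 − 0) = +0.001529
Flow direction (−∇h) has components (+0.0008750 E, -0.001529 N).
Azimuth = atan2(E, N) = atan2(+0.0008750, -0.001529) = 150.2° ≈ 150°.

150°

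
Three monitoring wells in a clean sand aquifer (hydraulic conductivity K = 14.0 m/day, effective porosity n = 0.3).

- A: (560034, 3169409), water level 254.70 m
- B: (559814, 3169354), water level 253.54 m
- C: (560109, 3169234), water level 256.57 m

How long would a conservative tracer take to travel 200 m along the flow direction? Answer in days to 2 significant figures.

410 days

Three-point gradient (reference A): Δ to B = (-220, -55, -1.16), Δ to C = (75, -175, +1.87).
∂h/∂x = +0.007175, ∂h/∂y = -0.007611 (det = 42625).
|∇h| = √(0.007175² + -0.007611²) = 0.01046
Seepage velocity v = K·i/n = 14.0 × 0.01046 / 0.3 = 0.4881 m/day.
t = 200 / 0.4881 = 409.8 days.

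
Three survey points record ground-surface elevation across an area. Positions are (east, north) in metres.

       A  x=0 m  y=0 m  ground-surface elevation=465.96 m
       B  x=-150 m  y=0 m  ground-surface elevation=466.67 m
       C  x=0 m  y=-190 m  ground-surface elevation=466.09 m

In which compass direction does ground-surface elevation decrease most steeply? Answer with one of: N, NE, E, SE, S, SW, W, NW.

E

∂z/∂x = (466.67 − 465.96) / (-150 − 0) = -0.004733
∂z/∂y = (466.09 − 465.96) / (-190 − 0) = -0.0006842
Steepest decrease is along −∇f = (+0.004733 E, +0.0006842 N) → east.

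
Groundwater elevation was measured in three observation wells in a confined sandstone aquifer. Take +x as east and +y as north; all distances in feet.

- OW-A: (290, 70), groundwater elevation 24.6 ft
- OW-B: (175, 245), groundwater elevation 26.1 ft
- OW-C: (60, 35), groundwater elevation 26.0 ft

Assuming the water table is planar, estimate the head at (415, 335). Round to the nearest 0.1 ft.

Taking OW-A as reference: OW-B−OW-A = (-115, 175, +1.5); OW-C−OW-A = (-230, -35, +1.4).
Determinant of the coordinate differences = (-115)·(-35) − (-230)·175 = 44275.
∂h/∂x = [(+1.5)·(-35) − (+1.4)·175] / 44275 = -0.006719
∂h/∂y = [(-115)·(+1.4) − (-230)·(+1.5)] / 44275 = +0.004156
h(415, 335) = 24.6 + (-0.006719)·(125) + (+0.004156)·(265) = 24.6 -0.840 +1.101 = 24.861 ft.

24.9 ft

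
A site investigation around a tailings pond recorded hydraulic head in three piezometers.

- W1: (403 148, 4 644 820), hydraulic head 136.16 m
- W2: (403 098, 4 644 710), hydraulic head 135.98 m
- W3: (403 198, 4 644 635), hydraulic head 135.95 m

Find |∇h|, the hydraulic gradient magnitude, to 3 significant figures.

0.00149

With h = a·x + b·y + c and W1 as origin, the differences give:
  (-50)·a + (-110)·b = -0.18
  50·a + (-185)·b = -0.21
Eliminate b (×(-185) and ×(-110), subtract): 14750·a = 10.200 → a = ∂h/∂x = +0.0006915
Back-substitute: b = ∂h/∂y = +0.001322.
|∇h| = √(0.0006915² + 0.001322²) = 0.001492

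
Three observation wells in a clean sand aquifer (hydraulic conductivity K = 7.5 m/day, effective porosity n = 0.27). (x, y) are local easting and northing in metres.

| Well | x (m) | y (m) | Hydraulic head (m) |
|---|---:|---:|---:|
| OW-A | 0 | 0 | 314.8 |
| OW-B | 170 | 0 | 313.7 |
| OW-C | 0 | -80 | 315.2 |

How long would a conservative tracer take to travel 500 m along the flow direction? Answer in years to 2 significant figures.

∂h/∂x = (313.7 − 314.8) / (170 − 0) = -0.006471
∂h/∂y = (315.2 − 314.8) / (-80 − 0) = -0.005000
|∇h| = √(-0.006471² + -0.005000²) = 0.008178
Seepage velocity v = K·i/n = 7.5 × 0.008178 / 0.27 = 0.2272 m/day.
t = 500 / 0.2272 = 2201 days = 6.03 years.

6.0 years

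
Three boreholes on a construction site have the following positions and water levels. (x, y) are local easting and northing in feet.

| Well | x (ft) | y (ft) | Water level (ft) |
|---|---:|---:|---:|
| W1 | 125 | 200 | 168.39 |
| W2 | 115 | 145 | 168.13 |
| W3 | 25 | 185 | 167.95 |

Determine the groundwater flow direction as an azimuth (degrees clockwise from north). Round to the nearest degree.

With h = a·x + b·y + c and W1 as origin, the differences give:
  (-10)·a + (-55)·b = -0.26
  (-100)·a + (-15)·b = -0.44
Eliminate b (×(-15) and ×(-55), subtract): -5350·a = -20.300 → a = ∂h/∂x = +0.003794
Back-substitute: b = ∂h/∂y = +0.004037.
Flow direction (−∇h) has components (-0.003794 E, -0.004037 N).
Azimuth = atan2(E, N) = atan2(-0.003794, -0.004037) = 223.2° ≈ 223°.

223°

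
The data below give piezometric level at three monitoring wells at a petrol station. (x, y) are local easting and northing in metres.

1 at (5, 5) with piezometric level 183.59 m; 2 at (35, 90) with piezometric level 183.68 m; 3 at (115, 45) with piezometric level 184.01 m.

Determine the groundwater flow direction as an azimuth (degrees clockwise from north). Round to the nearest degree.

Differences from 1: to 2 (Δx, Δy, Δh) = (30, 85, +0.09); to 3 = (110, 40, +0.42).
Determinant of the coordinate differences = 30·40 − 110·85 = -8150.
∂h/∂x = [(+0.09)·40 − (+0.42)·85] / -8150 = +0.003939
∂h/∂y = [30·(+0.42) − 110·(+0.09)] / -8150 = -0.0003313
Flow direction (−∇h) has components (-0.003939 E, +0.0003313 N).
Azimuth = atan2(E, N) = atan2(-0.003939, +0.0003313) = 274.8° ≈ 275°.

275°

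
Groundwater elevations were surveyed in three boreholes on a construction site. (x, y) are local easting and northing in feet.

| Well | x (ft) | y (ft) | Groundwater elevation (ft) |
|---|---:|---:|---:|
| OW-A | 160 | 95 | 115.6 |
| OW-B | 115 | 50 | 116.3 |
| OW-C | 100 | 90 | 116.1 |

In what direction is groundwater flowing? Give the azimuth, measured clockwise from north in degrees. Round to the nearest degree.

044°

With h = a·x + b·y + c and OW-A as origin, the differences give:
  (-45)·a + (-45)·b = +0.7
  (-60)·a + (-5)·b = +0.5
Eliminate b (×(-5) and ×(-45), subtract): -2475·a = 19.00 → a = ∂h/∂x = -0.007677
Back-substitute: b = ∂h/∂y = -0.007879.
Flow direction (−∇h) has components (+0.007677 E, +0.007879 N).
Azimuth = atan2(E, N) = atan2(+0.007677, +0.007879) = 44.3° ≈ 044°.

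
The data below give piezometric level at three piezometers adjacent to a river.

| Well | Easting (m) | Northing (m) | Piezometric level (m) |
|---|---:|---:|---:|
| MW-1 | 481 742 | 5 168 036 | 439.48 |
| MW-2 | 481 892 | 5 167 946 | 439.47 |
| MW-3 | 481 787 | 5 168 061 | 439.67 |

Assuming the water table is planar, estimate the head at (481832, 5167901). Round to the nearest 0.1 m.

Taking MW-1 as reference: MW-2−MW-1 = (150, -90, -0.01); MW-3−MW-1 = (45, 25, +0.19).
Determinant of the coordinate differences = 150·25 − 45·(-90) = 7800.
∂h/∂x = [(-0.01)·25 − (+0.19)·(-90)] / 7800 = +0.002160
∂h/∂y = [150·(+0.19) − 45·(-0.01)] / 7800 = +0.003712
h(481832, 5167901) = 439.48 + (+0.002160)·(90) + (+0.003712)·(-135) = 439.48 +0.194 -0.501 = 439.173 m.

439.2 m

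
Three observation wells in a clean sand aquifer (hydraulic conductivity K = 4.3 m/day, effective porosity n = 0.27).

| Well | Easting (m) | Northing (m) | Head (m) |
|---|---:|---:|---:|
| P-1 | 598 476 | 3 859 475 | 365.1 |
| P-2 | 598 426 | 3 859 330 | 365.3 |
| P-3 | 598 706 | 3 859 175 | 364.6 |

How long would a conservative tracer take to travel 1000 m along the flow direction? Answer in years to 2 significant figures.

Taking P-1 as reference: P-2−P-1 = (-50, -145, +0.2); P-3−P-1 = (230, -300, -0.5).
Solve a·Δx + b·Δy = Δh: det = (-50)·(-300) − 230·(-145) = 48350.
∂h/∂x = [(+0.2)·(-300) − (-0.5)·(-145)] / 48350 = -0.002740
∂h/∂y = [(-50)·(-0.5) − 230·(+0.2)] / 48350 = -0.0004343
|∇h| = √(-0.002740² + -0.0004343²) = 0.002774
Seepage velocity v = K·i/n = 4.3 × 0.002774 / 0.27 = 0.04418 m/day.
t = 1000 / 0.04418 = 2.263e+04 days = 62 years.

62 years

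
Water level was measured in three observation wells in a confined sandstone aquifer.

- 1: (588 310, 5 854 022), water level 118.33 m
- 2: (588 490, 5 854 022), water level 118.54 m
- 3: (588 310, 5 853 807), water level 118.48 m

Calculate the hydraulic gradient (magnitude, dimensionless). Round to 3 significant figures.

0.00136

∂h/∂x = (118.54 − 118.33) / (588490 − 588310) = +0.001167
∂h/∂y = (118.48 − 118.33) / (5853807 − 5854022) = -0.0006977
|∇h| = √(0.001167² + -0.0006977²) = 0.00136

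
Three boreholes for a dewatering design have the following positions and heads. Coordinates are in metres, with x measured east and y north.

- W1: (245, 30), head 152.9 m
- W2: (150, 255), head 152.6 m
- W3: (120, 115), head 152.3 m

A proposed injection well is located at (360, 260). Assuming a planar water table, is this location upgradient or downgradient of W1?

upgradient

Differences from W1: to W2 (Δx, Δy, Δh) = (-95, 225, -0.3); to W3 = (-125, 85, -0.6).
Solve a·Δx + b·Δy = Δh: det = (-95)·85 − (-125)·225 = 20050.
∂h/∂x = [(-0.3)·85 − (-0.6)·225] / 20050 = +0.005461
∂h/∂y = [(-95)·(-0.6) − (-125)·(-0.3)] / 20050 = +0.0009726
Head at (360, 260) = 152.9 + (+0.005461)·(115) + (+0.0009726)·(230) = 153.75 m.
That is higher than the 152.9 m at W1, so the point is upgradient.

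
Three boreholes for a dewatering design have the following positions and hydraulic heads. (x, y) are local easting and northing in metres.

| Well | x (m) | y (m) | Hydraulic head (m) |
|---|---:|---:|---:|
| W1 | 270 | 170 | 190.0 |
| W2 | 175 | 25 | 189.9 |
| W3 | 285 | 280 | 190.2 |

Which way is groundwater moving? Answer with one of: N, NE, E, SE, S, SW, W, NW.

Taking W1 as reference: W2−W1 = (-95, -145, -0.1); W3−W1 = (15, 110, +0.2).
Determinant of the coordinate differences = (-95)·110 − 15·(-145) = -8275.
∂h/∂x = [(-0.1)·110 − (+0.2)·(-145)] / -8275 = -0.002175
∂h/∂y = [(-95)·(+0.2) − 15·(-0.1)] / -8275 = +0.002115
Flow = −∇h = (+0.002175 east, -0.002115 north), which points southeast.

SE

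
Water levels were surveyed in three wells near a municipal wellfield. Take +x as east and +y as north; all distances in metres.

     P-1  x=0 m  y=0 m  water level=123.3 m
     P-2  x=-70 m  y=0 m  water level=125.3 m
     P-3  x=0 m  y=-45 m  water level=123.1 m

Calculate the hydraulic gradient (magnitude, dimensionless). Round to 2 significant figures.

0.029

∂h/∂x = (125.3 − 123.3) / (-70 − 0) = -0.02857
∂h/∂y = (123.1 − 123.3) / (-45 − 0) = +0.004444
|∇h| = √(-0.02857² + 0.004444²) = 0.02891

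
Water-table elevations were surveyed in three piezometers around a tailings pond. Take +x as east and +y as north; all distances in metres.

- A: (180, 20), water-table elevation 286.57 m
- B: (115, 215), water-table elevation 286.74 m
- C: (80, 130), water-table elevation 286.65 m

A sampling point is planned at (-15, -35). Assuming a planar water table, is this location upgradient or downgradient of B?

Differences from A: to B (Δx, Δy, Δh) = (-65, 195, +0.17); to C = (-100, 110, +0.08).
Solve a·Δx + b·Δy = Δh: det = (-65)·110 − (-100)·195 = 12350.
∂h/∂x = [(+0.17)·110 − (+0.08)·195] / 12350 = +0.0002510
∂h/∂y = [(-65)·(+0.08) − (-100)·(+0.17)] / 12350 = +0.0009555
Head at (-15, -35) = 286.57 + (+0.0002510)·(-195) + (+0.0009555)·(-55) = 286.47 m.
That is lower than the 286.74 m at B, so the point is downgradient.

downgradient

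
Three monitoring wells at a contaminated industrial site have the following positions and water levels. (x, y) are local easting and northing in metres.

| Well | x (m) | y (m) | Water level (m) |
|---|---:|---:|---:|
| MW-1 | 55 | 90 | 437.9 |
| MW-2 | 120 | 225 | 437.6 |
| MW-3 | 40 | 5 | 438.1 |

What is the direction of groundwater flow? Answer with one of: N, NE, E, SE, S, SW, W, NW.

N

Differences from MW-1: to MW-2 (Δx, Δy, Δh) = (65, 135, -0.3); to MW-3 = (-15, -85, +0.2).
Solve a·Δx + b·Δy = Δh: det = 65·(-85) − (-15)·135 = -3500.
∂h/∂x = [(-0.3)·(-85) − (+0.2)·135] / -3500 = +0.0004286
∂h/∂y = [65·(+0.2) − (-15)·(-0.3)] / -3500 = -0.002429
Flow = −∇h = (-0.0004286 east, +0.002429 north), which points north.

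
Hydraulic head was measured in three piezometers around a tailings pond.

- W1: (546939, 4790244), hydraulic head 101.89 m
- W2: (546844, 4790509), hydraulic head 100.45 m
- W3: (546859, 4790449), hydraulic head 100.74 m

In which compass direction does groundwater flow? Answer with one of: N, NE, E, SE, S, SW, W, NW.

NW

Differences from W1: to W2 (Δx, Δy, Δh) = (-95, 265, -1.44); to W3 = (-80, 205, -1.15).
Determinant of the coordinate differences = (-95)·205 − (-80)·265 = 1725.
∂h/∂x = [(-1.44)·205 − (-1.15)·265] / 1725 = +0.005536
∂h/∂y = [(-95)·(-1.15) − (-80)·(-1.44)] / 1725 = -0.003449
Flow = −∇h = (-0.005536 east, +0.003449 north), which points northwest.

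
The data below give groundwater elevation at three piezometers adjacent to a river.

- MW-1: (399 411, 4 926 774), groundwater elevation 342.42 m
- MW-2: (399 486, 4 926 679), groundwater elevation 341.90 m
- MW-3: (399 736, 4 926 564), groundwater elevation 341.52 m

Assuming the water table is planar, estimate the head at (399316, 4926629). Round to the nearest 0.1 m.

341.3 m

Taking MW-1 as reference: MW-2−MW-1 = (75, -95, -0.52); MW-3−MW-1 = (325, -210, -0.90).
Determinant of the coordinate differences = 75·(-210) − 325·(-95) = 15125.
∂h/∂x = [(-0.52)·(-210) − (-0.90)·(-95)] / 15125 = +0.001567
∂h/∂y = [75·(-0.90) − 325·(-0.52)] / 15125 = +0.006711
h(399316, 4926629) = 342.42 + (+0.001567)·(-95) + (+0.006711)·(-145) = 342.42 -0.149 -0.973 = 341.298 m.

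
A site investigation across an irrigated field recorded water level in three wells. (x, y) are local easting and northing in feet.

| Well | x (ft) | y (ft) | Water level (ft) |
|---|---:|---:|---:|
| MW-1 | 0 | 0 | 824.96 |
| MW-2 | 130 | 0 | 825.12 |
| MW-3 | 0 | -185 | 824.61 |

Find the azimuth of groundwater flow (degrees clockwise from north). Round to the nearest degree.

∂h/∂x = (825.12 − 824.96) / (130 − 0) = +0.001231
∂h/∂y = (824.61 − 824.96) / (-185 − 0) = +0.001892
Flow direction (−∇h) has components (-0.001231 E, -0.001892 N).
Azimuth = atan2(E, N) = atan2(-0.001231, -0.001892) = 213.0° ≈ 213°.

213°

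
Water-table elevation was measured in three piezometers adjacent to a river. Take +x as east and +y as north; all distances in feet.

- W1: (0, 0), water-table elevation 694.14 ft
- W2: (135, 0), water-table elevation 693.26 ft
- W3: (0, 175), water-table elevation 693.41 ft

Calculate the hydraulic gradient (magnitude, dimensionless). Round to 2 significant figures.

∂h/∂x = (693.26 − 694.14) / (135 − 0) = -0.006519
∂h/∂y = (693.41 − 694.14) / (175 − 0) = -0.004171
|∇h| = √(-0.006519² + -0.004171²) = 0.007739

0.0077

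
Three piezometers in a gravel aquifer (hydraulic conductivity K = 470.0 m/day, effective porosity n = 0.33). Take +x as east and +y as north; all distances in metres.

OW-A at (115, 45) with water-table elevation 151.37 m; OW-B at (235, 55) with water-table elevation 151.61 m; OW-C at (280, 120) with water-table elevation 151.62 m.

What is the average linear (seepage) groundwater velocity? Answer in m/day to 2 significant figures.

3.5 m/day

Three-point gradient (reference OW-A): Δ to OW-B = (120, 10, +0.24), Δ to OW-C = (165, 75, +0.25).
∂h/∂x = +0.002109, ∂h/∂y = -0.001306 (det = 7350).
|∇h| = √(0.002109² + -0.001306²) = 0.002481
Seepage velocity v = K·i/n = 470.0 × 0.002481 / 0.33 = 3.534 m/day.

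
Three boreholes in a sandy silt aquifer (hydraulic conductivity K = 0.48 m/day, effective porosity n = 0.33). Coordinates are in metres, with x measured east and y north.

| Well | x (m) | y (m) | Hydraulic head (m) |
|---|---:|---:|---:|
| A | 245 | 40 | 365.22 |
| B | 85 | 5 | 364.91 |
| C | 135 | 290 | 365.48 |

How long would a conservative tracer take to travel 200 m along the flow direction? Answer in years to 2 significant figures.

Differences from A: to B (Δx, Δy, Δh) = (-160, -35, -0.31); to C = (-110, 250, +0.26).
Solve a·Δx + b·Δy = Δh: det = (-160)·250 − (-110)·(-35) = -43850.
∂h/∂x = [(-0.31)·250 − (+0.26)·(-35)] / -43850 = +0.001560
∂h/∂y = [(-160)·(+0.26) − (-110)·(-0.31)] / -43850 = +0.001726
|∇h| = √(0.001560² + 0.001726²) = 0.002327
Seepage velocity v = K·i/n = 0.48 × 0.002327 / 0.33 = 0.003385 m/day.
t = 200 / 0.003385 = 5.908e+04 days = 162 years.

160 years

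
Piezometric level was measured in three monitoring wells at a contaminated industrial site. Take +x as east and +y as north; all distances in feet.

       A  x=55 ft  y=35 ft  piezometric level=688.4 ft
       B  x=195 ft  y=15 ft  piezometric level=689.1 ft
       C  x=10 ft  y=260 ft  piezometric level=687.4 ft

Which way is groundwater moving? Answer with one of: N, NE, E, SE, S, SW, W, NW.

Taking A as reference: B−A = (140, -20, +0.7); C−A = (-45, 225, -1.0).
Determinant of the coordinate differences = 140·225 − (-45)·(-20) = 30600.
∂h/∂x = [(+0.7)·225 − (-1.0)·(-20)] / 30600 = +0.004493
∂h/∂y = [140·(-1.0) − (-45)·(+0.7)] / 30600 = -0.003546
Flow = −∇h = (-0.004493 east, +0.003546 north), which points northwest.

NW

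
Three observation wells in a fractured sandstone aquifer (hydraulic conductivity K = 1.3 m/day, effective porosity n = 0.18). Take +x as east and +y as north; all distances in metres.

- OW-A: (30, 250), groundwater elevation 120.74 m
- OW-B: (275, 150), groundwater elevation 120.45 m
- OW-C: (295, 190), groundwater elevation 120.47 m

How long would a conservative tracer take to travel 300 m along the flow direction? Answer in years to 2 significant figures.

Differences from OW-A: to OW-B (Δx, Δy, Δh) = (245, -100, -0.29); to OW-C = (265, -60, -0.27).
Solve a·Δx + b·Δy = Δh: det = 245·(-60) − 265·(-100) = 11800.
∂h/∂x = [(-0.29)·(-60) − (-0.27)·(-100)] / 11800 = -0.0008136
∂h/∂y = [245·(-0.27) − 265·(-0.29)] / 11800 = +0.0009068
|∇h| = √(-0.0008136² + 0.0009068²) = 0.001218
Seepage velocity v = K·i/n = 1.3 × 0.001218 / 0.18 = 0.008797 m/day.
t = 300 / 0.008797 = 3.41e+04 days = 93.4 years.

93 years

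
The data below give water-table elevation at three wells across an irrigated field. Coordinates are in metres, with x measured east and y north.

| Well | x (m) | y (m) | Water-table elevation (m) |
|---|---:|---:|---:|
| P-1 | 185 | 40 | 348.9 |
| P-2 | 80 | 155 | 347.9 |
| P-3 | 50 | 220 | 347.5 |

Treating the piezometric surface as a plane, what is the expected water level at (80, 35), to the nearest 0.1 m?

348.3 m

Differences from P-1: to P-2 (Δx, Δy, Δh) = (-105, 115, -1.0); to P-3 = (-135, 180, -1.4).
Determinant of the coordinate differences = (-105)·180 − (-135)·115 = -3375.
∂h/∂x = [(-1.0)·180 − (-1.4)·115] / -3375 = +0.005630
∂h/∂y = [(-105)·(-1.4) − (-135)·(-1.0)] / -3375 = -0.003556
h(80, 35) = 348.9 + (+0.005630)·(-105) + (-0.003556)·(-5) = 348.9 -0.591 +0.018 = 348.327 m.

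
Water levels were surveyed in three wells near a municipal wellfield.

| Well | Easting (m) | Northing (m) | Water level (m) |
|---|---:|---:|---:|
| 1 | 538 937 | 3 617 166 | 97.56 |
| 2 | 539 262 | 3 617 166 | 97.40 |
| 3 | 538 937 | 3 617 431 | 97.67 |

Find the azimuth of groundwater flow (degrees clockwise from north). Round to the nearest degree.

130°

∂h/∂x = (97.40 − 97.56) / (539262 − 538937) = -0.0004923
∂h/∂y = (97.67 − 97.56) / (3617431 − 3617166) = +0.0004151
Flow direction (−∇h) has components (+0.0004923 E, -0.0004151 N).
Azimuth = atan2(E, N) = atan2(+0.0004923, -0.0004151) = 130.1° ≈ 130°.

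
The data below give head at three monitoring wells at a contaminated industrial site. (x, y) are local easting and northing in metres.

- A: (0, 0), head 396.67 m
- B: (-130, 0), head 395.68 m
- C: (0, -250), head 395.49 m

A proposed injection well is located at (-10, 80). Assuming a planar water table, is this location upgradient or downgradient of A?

∂h/∂x = (395.68 − 396.67) / (-130 − 0) = +0.007615
∂h/∂y = (395.49 − 396.67) / (-250 − 0) = +0.004720
Head at (-10, 80) = 396.67 + (+0.007615)·(-10) + (+0.004720)·(80) = 396.97 m.
That is higher than the 396.67 m at A, so the point is upgradient.

upgradient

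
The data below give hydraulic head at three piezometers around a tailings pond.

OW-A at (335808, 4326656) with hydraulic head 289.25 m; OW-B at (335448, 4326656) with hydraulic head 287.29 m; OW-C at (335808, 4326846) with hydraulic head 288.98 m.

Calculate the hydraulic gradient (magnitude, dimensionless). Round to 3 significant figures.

0.00563

∂h/∂x = (287.29 − 289.25) / (335448 − 335808) = +0.005444
∂h/∂y = (288.98 − 289.25) / (4326846 − 4326656) = -0.001421
|∇h| = √(0.005444² + -0.001421²) = 0.005626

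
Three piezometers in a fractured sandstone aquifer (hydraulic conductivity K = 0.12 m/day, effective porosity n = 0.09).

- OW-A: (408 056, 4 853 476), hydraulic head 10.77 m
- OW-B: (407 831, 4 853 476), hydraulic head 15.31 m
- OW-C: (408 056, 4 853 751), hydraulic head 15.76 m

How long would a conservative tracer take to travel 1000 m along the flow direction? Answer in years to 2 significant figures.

∂h/∂x = (15.31 − 10.77) / (407831 − 408056) = -0.02018
∂h/∂y = (15.76 − 10.77) / (4853751 − 4853476) = +0.01815
|∇h| = √(-0.02018² + 0.01815²) = 0.02714
Seepage velocity v = K·i/n = 0.12 × 0.02714 / 0.09 = 0.03619 m/day.
t = 1000 / 0.03619 = 2.763e+04 days = 75.6 years.

76 years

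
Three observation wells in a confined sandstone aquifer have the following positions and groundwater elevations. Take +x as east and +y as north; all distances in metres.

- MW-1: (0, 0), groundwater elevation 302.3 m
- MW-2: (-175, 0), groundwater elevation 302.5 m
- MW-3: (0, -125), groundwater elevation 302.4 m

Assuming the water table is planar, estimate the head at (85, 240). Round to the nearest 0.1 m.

302.0 m

∂h/∂x = (302.5 − 302.3) / (-175 − 0) = -0.001143
∂h/∂y = (302.4 − 302.3) / (-125 − 0) = -0.0008000
h(85, 240) = 302.3 + (-0.001143)·(85) + (-0.0008000)·(240) = 302.3 -0.097 -0.192 = 302.011 m.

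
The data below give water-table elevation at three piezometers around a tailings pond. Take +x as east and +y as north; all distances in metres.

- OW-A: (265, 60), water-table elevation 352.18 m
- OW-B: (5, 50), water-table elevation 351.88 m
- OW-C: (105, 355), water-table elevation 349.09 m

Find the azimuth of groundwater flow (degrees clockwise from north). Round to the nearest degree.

With h = a·x + b·y + c and OW-A as origin, the differences give:
  (-260)·a + (-10)·b = -0.30
  (-160)·a + 295·b = -3.09
Eliminate b (×295 and ×(-10), subtract): -78300·a = -119.400 → a = ∂h/∂x = +0.001525
Back-substitute: b = ∂h/∂y = -0.009648.
Flow direction (−∇h) has components (-0.001525 E, +0.009648 N).
Azimuth = atan2(E, N) = atan2(-0.001525, +0.009648) = 351.0° ≈ 351°.

351°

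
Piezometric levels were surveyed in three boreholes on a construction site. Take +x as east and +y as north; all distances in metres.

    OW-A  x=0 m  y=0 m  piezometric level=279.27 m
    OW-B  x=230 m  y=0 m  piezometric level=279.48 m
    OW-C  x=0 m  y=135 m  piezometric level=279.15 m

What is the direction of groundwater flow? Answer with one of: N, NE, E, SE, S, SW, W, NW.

NW

∂h/∂x = (279.48 − 279.27) / (230 − 0) = +0.0009130
∂h/∂y = (279.15 − 279.27) / (135 − 0) = -0.0008889
Flow = −∇h = (-0.0009130 east, +0.0008889 north), which points northwest.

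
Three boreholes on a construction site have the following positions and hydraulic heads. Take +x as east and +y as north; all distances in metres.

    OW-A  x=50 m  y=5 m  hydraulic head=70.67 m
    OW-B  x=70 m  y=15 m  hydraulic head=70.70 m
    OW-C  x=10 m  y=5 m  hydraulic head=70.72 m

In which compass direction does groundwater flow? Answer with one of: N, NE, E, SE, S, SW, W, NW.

S

With h = a·x + b·y + c and OW-A as origin, the differences give:
  20·a + 10·b = +0.03
  (-40)·a + 0·b = +0.05
Eliminate b (×0 and ×10, subtract): 400·a = -0.500 → a = ∂h/∂x = -0.001250
Back-substitute: b = ∂h/∂y = +0.005500.
Flow = −∇h = (+0.001250 east, -0.005500 north), which points south.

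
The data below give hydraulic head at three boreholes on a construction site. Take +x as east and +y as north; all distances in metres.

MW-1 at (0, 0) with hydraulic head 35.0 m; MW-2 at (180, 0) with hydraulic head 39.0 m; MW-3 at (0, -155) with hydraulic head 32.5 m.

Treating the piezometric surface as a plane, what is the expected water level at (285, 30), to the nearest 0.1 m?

41.8 m

∂h/∂x = (39.0 − 35.0) / (180 − 0) = +0.02222
∂h/∂y = (32.5 − 35.0) / (-155 − 0) = +0.01613
h(285, 30) = 35.0 + (+0.02222)·(285) + (+0.01613)·(30) = 35.0 +6.333 +0.484 = 41.817 m.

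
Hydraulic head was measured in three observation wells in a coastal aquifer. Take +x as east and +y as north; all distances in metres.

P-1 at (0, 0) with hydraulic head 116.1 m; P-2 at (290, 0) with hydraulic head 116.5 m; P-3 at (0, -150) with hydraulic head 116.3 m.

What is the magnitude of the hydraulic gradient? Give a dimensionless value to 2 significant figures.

0.0019

∂h/∂x = (116.5 − 116.1) / (290 − 0) = +0.001379
∂h/∂y = (116.3 − 116.1) / (-150 − 0) = -0.001333
|∇h| = √(0.001379² + -0.001333²) = 0.001918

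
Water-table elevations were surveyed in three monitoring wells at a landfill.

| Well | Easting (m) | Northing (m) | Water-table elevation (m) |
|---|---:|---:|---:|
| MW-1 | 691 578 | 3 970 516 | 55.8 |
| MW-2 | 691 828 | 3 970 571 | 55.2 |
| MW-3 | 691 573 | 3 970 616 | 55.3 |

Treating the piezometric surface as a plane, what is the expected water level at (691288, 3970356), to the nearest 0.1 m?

Taking MW-1 as reference: MW-2−MW-1 = (250, 55, -0.6); MW-3−MW-1 = (-5, 100, -0.5).
Determinant of the coordinate differences = 250·100 − (-5)·55 = 25275.
∂h/∂x = [(-0.6)·100 − (-0.5)·55] / 25275 = -0.001286
∂h/∂y = [250·(-0.5) − (-5)·(-0.6)] / 25275 = -0.005064
h(691288, 3970356) = 55.8 + (-0.001286)·(-290) + (-0.005064)·(-160) = 55.8 +0.373 +0.810 = 56.983 m.

57.0 m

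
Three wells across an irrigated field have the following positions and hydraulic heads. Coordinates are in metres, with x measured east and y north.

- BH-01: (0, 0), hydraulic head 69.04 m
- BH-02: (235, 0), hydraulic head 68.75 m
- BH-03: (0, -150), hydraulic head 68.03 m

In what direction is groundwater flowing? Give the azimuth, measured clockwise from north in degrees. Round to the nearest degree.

∂h/∂x = (68.75 − 69.04) / (235 − 0) = -0.001234
∂h/∂y = (68.03 − 69.04) / (-150 − 0) = +0.006733
Flow direction (−∇h) has components (+0.001234 E, -0.006733 N).
Azimuth = atan2(E, N) = atan2(+0.001234, -0.006733) = 169.6° ≈ 170°.

170°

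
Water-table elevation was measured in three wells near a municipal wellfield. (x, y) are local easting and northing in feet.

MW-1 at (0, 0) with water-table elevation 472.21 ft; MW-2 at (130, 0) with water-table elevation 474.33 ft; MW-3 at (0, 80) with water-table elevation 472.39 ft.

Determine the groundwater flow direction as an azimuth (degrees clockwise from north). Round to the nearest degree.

262°

∂h/∂x = (474.33 − 472.21) / (130 − 0) = +0.01631
∂h/∂y = (472.39 − 472.21) / (80 − 0) = +0.002250
Flow direction (−∇h) has components (-0.01631 E, -0.002250 N).
Azimuth = atan2(E, N) = atan2(-0.01631, -0.002250) = 262.1° ≈ 262°.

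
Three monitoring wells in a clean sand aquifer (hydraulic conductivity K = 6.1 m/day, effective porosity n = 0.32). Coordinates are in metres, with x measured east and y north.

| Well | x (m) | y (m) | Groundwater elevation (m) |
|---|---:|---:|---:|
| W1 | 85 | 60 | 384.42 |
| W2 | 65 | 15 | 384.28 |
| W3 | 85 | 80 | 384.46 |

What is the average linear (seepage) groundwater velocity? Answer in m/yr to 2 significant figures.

Taking W1 as reference: W2−W1 = (-20, -45, -0.14); W3−W1 = (0, 20, +0.04).
Solve a·Δx + b·Δy = Δh: det = (-20)·20 − 0·(-45) = -400.
∂h/∂x = [(-0.14)·20 − (+0.04)·(-45)] / -400 = +0.002500
∂h/∂y = [(-20)·(+0.04) − 0·(-0.14)] / -400 = +0.002000
|∇h| = √(0.002500² + 0.002000²) = 0.003202
Seepage velocity v = K·i/n = 6.1 × 0.003202 / 0.32 = 0.06104 m/day = 22.29 m/yr.

22 m/yr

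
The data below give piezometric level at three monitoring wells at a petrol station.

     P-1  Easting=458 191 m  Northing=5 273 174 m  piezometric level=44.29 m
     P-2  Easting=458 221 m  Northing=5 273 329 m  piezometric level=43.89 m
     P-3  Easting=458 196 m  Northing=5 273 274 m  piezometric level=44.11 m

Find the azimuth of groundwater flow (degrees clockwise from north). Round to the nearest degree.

Taking P-1 as reference: P-2−P-1 = (30, 155, -0.40); P-3−P-1 = (5, 100, -0.18).
Solve a·Δx + b·Δy = Δh: det = 30·100 − 5·155 = 2225.
∂h/∂x = [(-0.40)·100 − (-0.18)·155] / 2225 = -0.005438
∂h/∂y = [30·(-0.18) − 5·(-0.40)] / 2225 = -0.001528
Flow direction (−∇h) has components (+0.005438 E, +0.001528 N).
Azimuth = atan2(E, N) = atan2(+0.005438, +0.001528) = 74.3° ≈ 074°.

074°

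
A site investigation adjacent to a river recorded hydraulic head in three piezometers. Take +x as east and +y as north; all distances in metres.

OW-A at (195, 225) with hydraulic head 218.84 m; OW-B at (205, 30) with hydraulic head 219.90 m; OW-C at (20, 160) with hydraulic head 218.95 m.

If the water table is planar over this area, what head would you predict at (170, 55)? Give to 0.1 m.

219.7 m

Taking OW-A as reference: OW-B−OW-A = (10, -195, +1.06); OW-C−OW-A = (-175, -65, +0.11).
Determinant of the coordinate differences = 10·(-65) − (-175)·(-195) = -34775.
∂h/∂x = [(+1.06)·(-65) − (+0.11)·(-195)] / -34775 = +0.001364
∂h/∂y = [10·(+0.11) − (-175)·(+1.06)] / -34775 = -0.005366
h(170, 55) = 218.84 + (+0.001364)·(-25) + (-0.005366)·(-170) = 218.84 -0.034 +0.912 = 219.718 m.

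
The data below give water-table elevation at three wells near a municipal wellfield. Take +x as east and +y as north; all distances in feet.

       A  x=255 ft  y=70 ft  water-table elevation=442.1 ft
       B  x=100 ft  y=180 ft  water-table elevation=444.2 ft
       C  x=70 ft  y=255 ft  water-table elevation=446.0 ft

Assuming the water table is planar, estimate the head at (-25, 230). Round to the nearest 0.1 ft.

444.9 ft

With h = a·x + b·y + c and A as origin, the differences give:
  (-155)·a + 110·b = +2.1
  (-185)·a + 185·b = +3.9
Eliminate b (×185 and ×110, subtract): -8325·a = -40.50 → a = ∂h/∂x = +0.004865
Back-substitute: b = ∂h/∂y = +0.02595.
h(-25, 230) = 442.1 + (+0.004865)·(-280) + (+0.02595)·(160) = 442.1 -1.362 +4.151 = 444.889 ft.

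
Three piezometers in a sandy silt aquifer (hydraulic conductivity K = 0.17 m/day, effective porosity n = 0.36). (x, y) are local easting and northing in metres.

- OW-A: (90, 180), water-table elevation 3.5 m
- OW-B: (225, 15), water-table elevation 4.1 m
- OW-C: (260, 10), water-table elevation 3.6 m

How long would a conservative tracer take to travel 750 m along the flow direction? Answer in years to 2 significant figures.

180 years

Differences from OW-A: to OW-B (Δx, Δy, Δh) = (135, -165, +0.6); to OW-C = (170, -170, +0.1).
Solve a·Δx + b·Δy = Δh: det = 135·(-170) − 170·(-165) = 5100.
∂h/∂x = [(+0.6)·(-170) − (+0.1)·(-165)] / 5100 = -0.01676
∂h/∂y = [135·(+0.1) − 170·(+0.6)] / 5100 = -0.01735
|∇h| = √(-0.01676² + -0.01735²) = 0.02412
Seepage velocity v = K·i/n = 0.17 × 0.02412 / 0.36 = 0.01139 m/day.
t = 750 / 0.01139 = 6.585e+04 days = 180 years.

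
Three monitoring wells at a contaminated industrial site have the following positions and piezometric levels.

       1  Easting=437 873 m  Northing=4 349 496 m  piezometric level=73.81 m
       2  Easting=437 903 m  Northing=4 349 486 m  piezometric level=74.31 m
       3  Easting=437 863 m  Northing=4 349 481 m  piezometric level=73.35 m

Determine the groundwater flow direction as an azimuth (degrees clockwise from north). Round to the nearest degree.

234°

With h = a·x + b·y + c and 1 as origin, the differences give:
  30·a + (-10)·b = +0.50
  (-10)·a + (-15)·b = -0.46
Eliminate b (×(-15) and ×(-10), subtract): -550·a = -12.100 → a = ∂h/∂x = +0.02200
Back-substitute: b = ∂h/∂y = +0.01600.
Flow direction (−∇h) has components (-0.02200 E, -0.01600 N).
Azimuth = atan2(E, N) = atan2(-0.02200, -0.01600) = 234.0° ≈ 234°.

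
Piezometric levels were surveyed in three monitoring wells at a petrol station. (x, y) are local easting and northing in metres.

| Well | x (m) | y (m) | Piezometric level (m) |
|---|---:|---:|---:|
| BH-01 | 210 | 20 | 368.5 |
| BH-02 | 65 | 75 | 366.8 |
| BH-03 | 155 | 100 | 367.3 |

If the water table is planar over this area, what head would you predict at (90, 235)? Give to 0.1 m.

Taking BH-01 as reference: BH-02−BH-01 = (-145, 55, -1.7); BH-03−BH-01 = (-55, 80, -1.2).
Determinant of the coordinate differences = (-145)·80 − (-55)·55 = -8575.
∂h/∂x = [(-1.7)·80 − (-1.2)·55] / -8575 = +0.008163
∂h/∂y = [(-145)·(-1.2) − (-55)·(-1.7)] / -8575 = -0.009388
h(90, 235) = 368.5 + (+0.008163)·(-120) + (-0.009388)·(215) = 368.5 -0.980 -2.018 = 365.502 m.

365.5 m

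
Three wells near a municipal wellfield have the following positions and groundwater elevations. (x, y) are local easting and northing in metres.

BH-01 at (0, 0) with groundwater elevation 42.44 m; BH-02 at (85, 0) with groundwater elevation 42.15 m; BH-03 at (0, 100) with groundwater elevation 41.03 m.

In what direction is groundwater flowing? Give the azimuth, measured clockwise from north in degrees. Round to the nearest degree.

∂h/∂x = (42.15 − 42.44) / (85 − 0) = -0.003412
∂h/∂y = (41.03 − 42.44) / (100 − 0) = -0.01410
Flow direction (−∇h) has components (+0.003412 E, +0.01410 N).
Azimuth = atan2(E, N) = atan2(+0.003412, +0.01410) = 13.6° ≈ 014°.

014°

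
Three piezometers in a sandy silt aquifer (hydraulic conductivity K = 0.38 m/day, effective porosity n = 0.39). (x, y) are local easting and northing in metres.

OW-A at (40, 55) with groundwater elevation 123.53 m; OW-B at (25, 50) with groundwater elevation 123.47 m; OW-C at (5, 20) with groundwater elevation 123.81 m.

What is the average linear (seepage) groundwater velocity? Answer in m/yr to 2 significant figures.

7.3 m/yr

Three-point gradient (reference OW-A): Δ to OW-B = (-15, -5, -0.06), Δ to OW-C = (-35, -35, +0.28).
∂h/∂x = +0.01000, ∂h/∂y = -0.01800 (det = 350).
|∇h| = √(0.01000² + -0.01800²) = 0.02059
Seepage velocity v = K·i/n = 0.38 × 0.02059 / 0.39 = 0.02006 m/day = 7.327 m/yr.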